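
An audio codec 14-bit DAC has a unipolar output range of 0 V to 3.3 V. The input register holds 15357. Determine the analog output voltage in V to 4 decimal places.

3.0931 V

LSB = 3.3 V / 2^14 = 201.42 µV.
V_out = 0 + 15357 × 0.000201416 V = 3.09315 V.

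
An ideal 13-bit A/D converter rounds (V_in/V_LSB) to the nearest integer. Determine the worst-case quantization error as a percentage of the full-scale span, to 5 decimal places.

Rounding → worst-case error = ½ LSB = V_FS/2^14, so 100/16384 = 0.00610352 % of full scale.

0.00610 %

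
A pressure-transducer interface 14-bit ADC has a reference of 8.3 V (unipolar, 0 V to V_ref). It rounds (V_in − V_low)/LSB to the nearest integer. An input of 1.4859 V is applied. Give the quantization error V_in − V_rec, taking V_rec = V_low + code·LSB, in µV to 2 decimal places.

Step size: 8.3 V ÷ 2^14 = 0.507 mV.
Scaled input = 2933.1308 LSBs, so code = 2933.
Code 2933 maps back to 0 + 2933×0.000506592 V = 1.4858337 V.
Difference: 6.62598e-05 V → 66.26 µV.

66.26 µV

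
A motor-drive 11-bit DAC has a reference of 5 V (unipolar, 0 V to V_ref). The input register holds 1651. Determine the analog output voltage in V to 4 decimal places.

LSB = 5 V / 2^11 = 2.441 mV.
V_out = 0 + 1651 × 0.00244141 V = 4.03076 V.

4.0308 V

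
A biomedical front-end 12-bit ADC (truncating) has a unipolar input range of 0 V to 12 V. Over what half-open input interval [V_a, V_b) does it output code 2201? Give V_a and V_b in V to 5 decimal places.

[6.44824 V, 6.45117 V)

LSB = 12/2^12 = 2.930 mV.
V_a = V_low + 2201·LSB = 6.44824 V; V_b = V_low + 2202·LSB = 6.45117 V.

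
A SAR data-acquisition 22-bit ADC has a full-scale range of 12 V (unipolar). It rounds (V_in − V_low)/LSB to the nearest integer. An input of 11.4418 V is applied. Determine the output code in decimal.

LSB = 12 V / 4194304 = 2.86 µV.
Input sits at 3999198.959 steps above V_low.
round(3999198.959) = 3999199.

code 3999199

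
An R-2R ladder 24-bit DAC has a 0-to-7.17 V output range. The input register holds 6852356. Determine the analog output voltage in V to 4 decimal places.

2.9285 V

LSB = 7.17 V / 2^24 = 0.43 µV.
V_out = 0 + 6852356 × 4.27365e-07 V = 2.92846 V.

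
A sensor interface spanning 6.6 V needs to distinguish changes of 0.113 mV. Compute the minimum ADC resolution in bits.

Number of steps required ≥ 6.6 V / 0.113 mV = 58407.08.
Need 2^N ≥ 58407.08; 2^15 = 32768, 2^16 = 65536.
Minimum N = 16.

16 bits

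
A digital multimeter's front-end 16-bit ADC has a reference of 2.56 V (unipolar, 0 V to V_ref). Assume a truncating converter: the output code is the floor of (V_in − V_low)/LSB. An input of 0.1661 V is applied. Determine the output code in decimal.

Full-scale span = 2.56 V; LSB = 2.56/2^16 = 39.06 µV.
(V_in − V_low)/LSB = (0.1661 − 0) / 3.90625e-05 = 4252.160.
Floor → code 4252.

code 4252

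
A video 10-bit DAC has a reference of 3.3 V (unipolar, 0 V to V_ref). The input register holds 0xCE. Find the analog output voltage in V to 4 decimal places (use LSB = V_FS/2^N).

0.6639 V

LSB = 3.3 V / 2^10 = 3.223 mV.
Code 0xCE = 206 decimal.
V_out = 0 + 206 × 0.00322266 V = 0.663867 V.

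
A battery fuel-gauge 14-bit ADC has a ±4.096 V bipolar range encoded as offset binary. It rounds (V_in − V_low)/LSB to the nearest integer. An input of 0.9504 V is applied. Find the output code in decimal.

With 16384 levels over 8.192 V, one step is 0.500 mV.
(0.9504 − (−4.096)) / 0.0005 = 10092.800 LSBs.
Round → code 10093.

code 10093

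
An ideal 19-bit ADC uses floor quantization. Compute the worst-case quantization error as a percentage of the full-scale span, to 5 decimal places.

Truncating → worst-case error = 1 LSB = V_FS/2^19, so 100/524288 = 0.000190735 % of full scale.

0.00019 %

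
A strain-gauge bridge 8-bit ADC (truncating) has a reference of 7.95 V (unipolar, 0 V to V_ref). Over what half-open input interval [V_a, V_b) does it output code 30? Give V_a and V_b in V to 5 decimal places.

LSB = 7.95/2^8 = 31.055 mV.
V_a = V_low + 30·LSB = 0.931641 V; V_b = V_low + 31·LSB = 0.962695 V.

[0.93164 V, 0.96270 V)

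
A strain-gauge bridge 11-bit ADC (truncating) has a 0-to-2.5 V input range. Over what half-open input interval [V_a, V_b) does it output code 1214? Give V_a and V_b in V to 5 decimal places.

LSB = 2.5/2^11 = 1.221 mV.
V_a = V_low + 1214·LSB = 1.48193 V; V_b = V_low + 1215·LSB = 1.48315 V.

[1.48193 V, 1.48315 V)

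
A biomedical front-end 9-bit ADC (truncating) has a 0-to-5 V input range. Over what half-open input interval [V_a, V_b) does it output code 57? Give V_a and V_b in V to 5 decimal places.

[0.55664 V, 0.56641 V)

LSB = 5/2^9 = 9.766 mV.
V_a = V_low + 57·LSB = 0.556641 V; V_b = V_low + 58·LSB = 0.566406 V.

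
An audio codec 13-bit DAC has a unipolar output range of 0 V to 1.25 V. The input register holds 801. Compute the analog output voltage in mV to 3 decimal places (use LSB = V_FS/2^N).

LSB = 1.25 V / 2^13 = 152.59 µV.
V_out = 0 + 801 × 0.000152588 V = 0.122223 V.
= 122.223 mV.

122.223 mV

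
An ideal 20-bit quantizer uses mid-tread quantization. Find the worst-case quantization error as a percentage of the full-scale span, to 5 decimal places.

Rounding → worst-case error = ½ LSB = V_FS/2^21, so 100/2097152 = 4.76837e-05 % of full scale.

0.00005 %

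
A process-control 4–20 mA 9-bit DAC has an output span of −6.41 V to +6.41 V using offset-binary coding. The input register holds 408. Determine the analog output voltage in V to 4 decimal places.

LSB = 12.82 V / 2^9 = 25.039 mV.
V_out = (−6.41) + 408 × 0.0250391 V = 3.80594 V.

3.8059 V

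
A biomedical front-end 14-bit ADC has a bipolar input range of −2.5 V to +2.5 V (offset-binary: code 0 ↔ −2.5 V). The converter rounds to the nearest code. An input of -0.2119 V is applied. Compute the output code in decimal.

code 7498

With 16384 levels over 5 V, one step is 305.18 µV.
(V_in − V_low)/LSB = (-0.2119 − (−2.5)) / 0.000305176 = 7497.646.
round(7497.646) = 7498.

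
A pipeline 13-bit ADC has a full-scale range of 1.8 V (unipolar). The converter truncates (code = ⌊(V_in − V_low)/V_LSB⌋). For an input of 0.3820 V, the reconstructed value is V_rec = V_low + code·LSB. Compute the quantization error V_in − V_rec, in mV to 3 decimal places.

One LSB is 1.8 V / 8192 = 219.73 µV.
(0.3820 − 0)/0.000219727 = 1738.5244; ⌊·⌋ gives code 1738.
Code 1738 maps back to 0 + 1738×0.000219727 V = 0.38188477 V.
Error = 0.3820 − 0.38188477 = 0.000115234 V = 0.115 mV.

0.115 mV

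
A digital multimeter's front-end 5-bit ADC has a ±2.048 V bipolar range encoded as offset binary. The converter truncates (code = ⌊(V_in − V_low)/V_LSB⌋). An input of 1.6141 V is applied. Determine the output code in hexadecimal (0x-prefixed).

LSB = 4.096 V / 32 = 128.000 mV.
Input sits at 28.610 steps above V_low.
⌊·⌋(28.610) = 28.
In hexadecimal (0x-prefixed): 0x1C.

code 0x1C (decimal 28)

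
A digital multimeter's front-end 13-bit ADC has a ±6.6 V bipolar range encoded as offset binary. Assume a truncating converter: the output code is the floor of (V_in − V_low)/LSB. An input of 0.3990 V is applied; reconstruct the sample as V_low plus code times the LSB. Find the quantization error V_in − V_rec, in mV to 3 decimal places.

1.002 mV

Step size: 13.2 V ÷ 2^13 = 1.611 mV.
(0.3990 − (−6.6))/0.00161133 = 4343.6218; ⌊·⌋ gives code 4343.
Reconstructed: 0.39799805 V.
Error = 0.3990 − 0.39799805 = 0.00100195 V = 1.002 mV.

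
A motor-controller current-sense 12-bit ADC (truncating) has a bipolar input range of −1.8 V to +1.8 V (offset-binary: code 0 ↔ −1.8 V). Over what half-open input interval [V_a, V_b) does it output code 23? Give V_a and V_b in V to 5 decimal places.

[-1.77979 V, -1.77891 V)

LSB = 3.6/2^12 = 0.879 mV.
V_a = V_low + 23·LSB = -1.77979 V; V_b = V_low + 24·LSB = -1.77891 V.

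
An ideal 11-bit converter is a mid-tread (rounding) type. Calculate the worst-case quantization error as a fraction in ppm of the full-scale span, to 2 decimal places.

244.14 ppm

Rounding → worst-case error = ½ LSB = V_FS/2^12, so 1e+06/4096 = 244.141 ppm of full scale.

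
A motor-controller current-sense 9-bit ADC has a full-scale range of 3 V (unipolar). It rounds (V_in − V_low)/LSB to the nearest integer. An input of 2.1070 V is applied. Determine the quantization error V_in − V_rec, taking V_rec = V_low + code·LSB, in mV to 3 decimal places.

LSB = 3/2^9 = 5.859 mV.
Scaled input = 359.5947 LSBs, so code = 360.
V_rec = 0 + 360·0.00585938 = 2.109375 V.
Error = 2.1070 − 2.109375 = -0.002375 V = -2.375 mV.

-2.375 mV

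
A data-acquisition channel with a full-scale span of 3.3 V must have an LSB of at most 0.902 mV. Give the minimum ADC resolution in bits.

12 bits

Number of steps required ≥ 3.3 V / 0.902 mV = 3658.54.
Need 2^N ≥ 3658.54; 2^11 = 2048, 2^12 = 4096.
Minimum N = 12.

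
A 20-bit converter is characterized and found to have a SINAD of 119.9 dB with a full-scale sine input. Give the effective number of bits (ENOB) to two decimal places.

ENOB = (SINAD − 1.76) / 6.02 = (119.9 − 1.76)/6.02 = 19.625.

19.62 bits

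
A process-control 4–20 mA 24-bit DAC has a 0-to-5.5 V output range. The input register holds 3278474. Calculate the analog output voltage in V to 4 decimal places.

1.0748 V

LSB = 5.5 V / 2^24 = 0.33 µV.
V_out = 0 + 3278474 × 3.27826e-07 V = 1.07477 V.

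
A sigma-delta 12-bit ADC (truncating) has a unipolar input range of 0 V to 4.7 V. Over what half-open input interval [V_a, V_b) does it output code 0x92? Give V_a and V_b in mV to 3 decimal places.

LSB = 4.7/2^12 = 1.147 mV.
Code 0x92 = 146 decimal.
V_a = V_low + 146·LSB = 0.167529 V; V_b = V_low + 147·LSB = 0.168677 V.

[167.529 mV, 168.677 mV)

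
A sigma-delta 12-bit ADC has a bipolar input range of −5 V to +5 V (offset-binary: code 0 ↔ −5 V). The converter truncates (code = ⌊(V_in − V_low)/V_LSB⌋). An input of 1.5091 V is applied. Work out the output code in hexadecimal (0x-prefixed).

code 0xA6A (decimal 2666)

Full-scale span = 10 V; LSB = 10/2^12 = 2.441 mV.
Input sits at 2666.127 steps above V_low.
So the output code is 2666.
In hexadecimal (0x-prefixed): 0xA6A.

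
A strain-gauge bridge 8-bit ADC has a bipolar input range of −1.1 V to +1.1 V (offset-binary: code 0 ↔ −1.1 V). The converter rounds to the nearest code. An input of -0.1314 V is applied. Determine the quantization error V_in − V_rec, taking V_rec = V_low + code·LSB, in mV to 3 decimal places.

-2.494 mV

LSB = 2.2/2^8 = 8.594 mV.
(V_in − V_low)/LSB = (-0.1314 − (−1.1))/0.00859375 = 112.7098 → code 113 (round).
Code 113 maps back to (−1.1) + 113×0.00859375 V = -0.12890625 V.
Difference: -0.00249375 V → -2.494 mV.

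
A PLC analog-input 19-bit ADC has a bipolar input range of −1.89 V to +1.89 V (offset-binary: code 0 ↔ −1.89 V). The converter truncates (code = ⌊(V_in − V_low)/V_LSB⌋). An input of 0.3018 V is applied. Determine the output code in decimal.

code 304003

Full-scale span = 3.78 V; LSB = 3.78/2^19 = 7.21 µV.
(0.3018 − (−1.89)) / 7.20978e-06 = 304003.820 LSBs.
So the output code is 304003.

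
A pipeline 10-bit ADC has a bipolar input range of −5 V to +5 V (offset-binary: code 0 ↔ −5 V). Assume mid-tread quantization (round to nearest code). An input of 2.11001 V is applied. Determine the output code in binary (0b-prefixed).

Full-scale span = 10 V; LSB = 10/2^10 = 9.766 mV.
(V_in − V_low)/LSB = (2.11001 − (−5)) / 0.00976562 = 728.065.
Round → code 728.
In binary (0b-prefixed): 0b1011011000.

code 0b1011011000 (decimal 728)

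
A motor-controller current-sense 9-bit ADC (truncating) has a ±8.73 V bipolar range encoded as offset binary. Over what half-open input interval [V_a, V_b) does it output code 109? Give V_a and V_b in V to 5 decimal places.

[-5.01293 V, -4.97883 V)

LSB = 17.46/2^9 = 34.102 mV.
V_a = V_low + 109·LSB = -5.01293 V; V_b = V_low + 110·LSB = -4.97883 V.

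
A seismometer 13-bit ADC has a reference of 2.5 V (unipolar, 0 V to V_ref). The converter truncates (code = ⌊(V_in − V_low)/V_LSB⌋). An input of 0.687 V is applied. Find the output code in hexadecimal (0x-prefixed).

code 0x8CB (decimal 2251)

With 8192 levels over 2.5 V, one step is 305.18 µV.
Input sits at 2251.162 steps above V_low.
⌊·⌋(2251.162) = 2251.
In hexadecimal (0x-prefixed): 0x8CB.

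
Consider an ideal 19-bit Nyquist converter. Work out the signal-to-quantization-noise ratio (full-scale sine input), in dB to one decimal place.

116.1 dB

SNR ≈ 6.02·N + 1.76 dB = 6.02·19 + 1.76 = 116.14 dB.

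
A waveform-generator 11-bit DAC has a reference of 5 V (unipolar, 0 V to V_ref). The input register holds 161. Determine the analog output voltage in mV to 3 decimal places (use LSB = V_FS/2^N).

393.066 mV

LSB = 5 V / 2^11 = 2.441 mV.
V_out = 0 + 161 × 0.00244141 V = 0.393066 V.
= 393.066 mV.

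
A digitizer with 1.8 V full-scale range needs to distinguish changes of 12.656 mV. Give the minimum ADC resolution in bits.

8 bits

Number of steps required ≥ 1.8 V / 12.656 mV = 142.23.
Need 2^N ≥ 142.23; 2^7 = 128, 2^8 = 256.
Minimum N = 8.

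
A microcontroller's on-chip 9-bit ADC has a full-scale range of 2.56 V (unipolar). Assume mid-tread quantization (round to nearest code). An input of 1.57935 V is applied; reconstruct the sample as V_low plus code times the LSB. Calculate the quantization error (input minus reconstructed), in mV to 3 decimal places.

-0.650 mV

Step size: 2.56 V ÷ 2^9 = 5.000 mV.
(1.57935 − 0)/0.005 = 315.8700; round gives code 316.
Reconstructed: 1.58 V.
Error = 1.57935 − 1.58 = -0.00065 V = -0.650 mV.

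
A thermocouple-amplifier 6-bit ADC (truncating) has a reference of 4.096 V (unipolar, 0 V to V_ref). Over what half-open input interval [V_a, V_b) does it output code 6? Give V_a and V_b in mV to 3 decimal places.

LSB = 4.096/2^6 = 64.000 mV.
V_a = V_low + 6·LSB = 0.384 V; V_b = V_low + 7·LSB = 0.448 V.

[384.000 mV, 448.000 mV)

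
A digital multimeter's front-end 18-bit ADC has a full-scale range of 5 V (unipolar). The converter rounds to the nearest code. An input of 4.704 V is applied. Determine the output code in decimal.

code 246625

LSB = 5 V / 262144 = 19.07 µV.
(4.704 − 0) / 1.90735e-05 = 246625.075 LSBs.
Round → code 246625.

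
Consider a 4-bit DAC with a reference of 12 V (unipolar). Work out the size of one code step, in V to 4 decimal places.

Full-scale span = 12 V.
LSB = 12 / 2^4 = 12 / 16 = 0.75 V = 0.7500 V.

0.7500 V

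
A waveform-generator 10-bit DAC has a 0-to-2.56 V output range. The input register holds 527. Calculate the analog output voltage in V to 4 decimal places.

LSB = 2.56 V / 2^10 = 2.500 mV.
V_out = 0 + 527 × 0.0025 V = 1.3175 V.

1.3175 V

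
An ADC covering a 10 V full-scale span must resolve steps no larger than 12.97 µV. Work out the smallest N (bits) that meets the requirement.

Number of steps required ≥ 10 V / 12.97 µV = 771010.02.
Need 2^N ≥ 771010.02; 2^19 = 524288, 2^20 = 1048576.
Minimum N = 20.

20 bits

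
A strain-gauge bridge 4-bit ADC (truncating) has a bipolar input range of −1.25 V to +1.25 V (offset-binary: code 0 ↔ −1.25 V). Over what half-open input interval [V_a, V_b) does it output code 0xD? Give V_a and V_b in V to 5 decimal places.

LSB = 2.5/2^4 = 156.250 mV.
Code 0xD = 13 decimal.
V_a = V_low + 13·LSB = 0.78125 V; V_b = V_low + 14·LSB = 0.9375 V.

[0.78125 V, 0.93750 V)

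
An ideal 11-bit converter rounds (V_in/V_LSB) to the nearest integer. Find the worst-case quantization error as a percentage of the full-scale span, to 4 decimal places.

0.0244 %

Rounding → worst-case error = ½ LSB = V_FS/2^12, so 100/4096 = 0.0244141 % of full scale.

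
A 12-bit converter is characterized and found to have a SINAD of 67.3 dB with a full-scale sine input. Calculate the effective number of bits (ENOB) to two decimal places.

ENOB = (SINAD − 1.76) / 6.02 = (67.3 − 1.76)/6.02 = 10.887.

10.89 bits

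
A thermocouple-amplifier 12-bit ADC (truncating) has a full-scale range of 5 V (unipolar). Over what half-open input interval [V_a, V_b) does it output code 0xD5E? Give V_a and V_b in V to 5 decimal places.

[4.17725 V, 4.17847 V)

LSB = 5/2^12 = 1.221 mV.
Code 0xD5E = 3422 decimal.
V_a = V_low + 3422·LSB = 4.17725 V; V_b = V_low + 3423·LSB = 4.17847 V.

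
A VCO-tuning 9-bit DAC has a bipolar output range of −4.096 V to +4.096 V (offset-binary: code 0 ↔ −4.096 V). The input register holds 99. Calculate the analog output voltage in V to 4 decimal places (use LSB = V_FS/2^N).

LSB = 8.192 V / 2^9 = 16.000 mV.
V_out = (−4.096) + 99 × 0.016 V = -2.512 V.

-2.5120 V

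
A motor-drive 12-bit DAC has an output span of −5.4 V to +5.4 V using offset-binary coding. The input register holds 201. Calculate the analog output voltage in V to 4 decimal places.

-4.8700 V

LSB = 10.8 V / 2^12 = 2.637 mV.
V_out = (−5.4) + 201 × 0.00263672 V = -4.87002 V.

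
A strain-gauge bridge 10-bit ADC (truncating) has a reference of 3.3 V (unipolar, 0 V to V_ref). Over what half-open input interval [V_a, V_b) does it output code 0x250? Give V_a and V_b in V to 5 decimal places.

[1.90781 V, 1.91104 V)

LSB = 3.3/2^10 = 3.223 mV.
Code 0x250 = 592 decimal.
V_a = V_low + 592·LSB = 1.90781 V; V_b = V_low + 593·LSB = 1.91104 V.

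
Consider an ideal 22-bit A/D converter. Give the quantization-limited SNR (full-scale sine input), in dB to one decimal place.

SNR ≈ 6.02·N + 1.76 dB = 6.02·22 + 1.76 = 134.20 dB.

134.2 dB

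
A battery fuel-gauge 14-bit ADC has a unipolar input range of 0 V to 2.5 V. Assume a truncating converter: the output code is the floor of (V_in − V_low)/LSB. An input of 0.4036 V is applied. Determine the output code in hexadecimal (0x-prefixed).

LSB = 2.5 V / 16384 = 152.59 µV.
Input sits at 2645.033 steps above V_low.
⌊·⌋(2645.033) = 2645.
In hexadecimal (0x-prefixed): 0xA55.

code 0xA55 (decimal 2645)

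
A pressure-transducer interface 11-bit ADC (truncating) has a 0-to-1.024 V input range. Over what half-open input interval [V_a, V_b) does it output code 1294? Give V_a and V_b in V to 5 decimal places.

LSB = 1.024/2^11 = 0.500 mV.
V_a = V_low + 1294·LSB = 0.647 V; V_b = V_low + 1295·LSB = 0.6475 V.

[0.64700 V, 0.64750 V)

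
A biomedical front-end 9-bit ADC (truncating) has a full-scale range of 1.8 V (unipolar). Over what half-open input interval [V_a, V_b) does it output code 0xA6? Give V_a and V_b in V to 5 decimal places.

[0.58359 V, 0.58711 V)

LSB = 1.8/2^9 = 3.516 mV.
Code 0xA6 = 166 decimal.
V_a = V_low + 166·LSB = 0.583594 V; V_b = V_low + 167·LSB = 0.587109 V.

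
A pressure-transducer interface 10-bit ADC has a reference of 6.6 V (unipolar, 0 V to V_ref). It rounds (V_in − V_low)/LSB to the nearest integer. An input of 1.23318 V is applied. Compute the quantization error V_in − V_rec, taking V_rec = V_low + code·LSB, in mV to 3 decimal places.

One LSB is 6.6 V / 1024 = 6.445 mV.
(V_in − V_low)/LSB = (1.23318 − 0)/0.00644531 = 191.3297 → code 191 (round).
Code 191 maps back to 0 + 191×0.00644531 V = 1.2310547 V.
Error = 1.23318 − 1.2310547 = 0.00212531 V = 2.125 mV.

2.125 mV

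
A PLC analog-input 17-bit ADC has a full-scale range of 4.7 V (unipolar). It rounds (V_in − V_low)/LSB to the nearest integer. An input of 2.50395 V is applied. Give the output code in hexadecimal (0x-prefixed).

code 0x110C5 (decimal 69829)

With 131072 levels over 4.7 V, one step is 35.86 µV.
(V_in − V_low)/LSB = (2.50395 − 0) / 3.58582e-05 = 69829.305.
round(69829.305) = 69829.
In hexadecimal (0x-prefixed): 0x110C5.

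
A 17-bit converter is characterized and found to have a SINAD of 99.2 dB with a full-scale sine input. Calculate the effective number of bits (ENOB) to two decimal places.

ENOB = (SINAD − 1.76) / 6.02 = (99.2 − 1.76)/6.02 = 16.186.

16.19 bits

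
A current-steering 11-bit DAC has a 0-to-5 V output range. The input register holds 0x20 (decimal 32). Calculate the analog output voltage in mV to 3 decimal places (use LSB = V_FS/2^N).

78.125 mV

LSB = 5 V / 2^11 = 2.441 mV.
Code 0x20 = 32 decimal.
V_out = 0 + 32 × 0.00244141 V = 0.078125 V.
= 78.125 mV.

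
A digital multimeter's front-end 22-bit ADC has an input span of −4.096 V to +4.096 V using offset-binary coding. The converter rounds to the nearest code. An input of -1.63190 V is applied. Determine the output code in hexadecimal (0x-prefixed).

LSB = 8.192 V / 4194304 = 1.95 µV.
(V_in − V_low)/LSB = (-1.63190 − (−4.096)) / 1.95313e-06 = 1261619.200.
round(1261619.200) = 1261619.
In hexadecimal (0x-prefixed): 0x134033.

code 0x134033 (decimal 1261619)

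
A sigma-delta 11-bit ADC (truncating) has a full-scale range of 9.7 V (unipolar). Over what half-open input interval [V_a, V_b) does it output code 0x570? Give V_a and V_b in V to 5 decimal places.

LSB = 9.7/2^11 = 4.736 mV.
Code 0x570 = 1392 decimal.
V_a = V_low + 1392·LSB = 6.59297 V; V_b = V_low + 1393·LSB = 6.59771 V.

[6.59297 V, 6.59771 V)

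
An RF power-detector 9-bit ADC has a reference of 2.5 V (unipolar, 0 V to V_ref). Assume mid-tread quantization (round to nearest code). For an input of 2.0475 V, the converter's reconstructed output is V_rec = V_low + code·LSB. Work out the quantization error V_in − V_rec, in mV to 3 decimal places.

1.602 mV

Step size: 2.5 V ÷ 2^9 = 4.883 mV.
Scaled input = 419.3280 LSBs, so code = 419.
Reconstructed: 2.0458984 V.
Error = 2.0475 − 2.0458984 = 0.00160156 V = 1.602 mV.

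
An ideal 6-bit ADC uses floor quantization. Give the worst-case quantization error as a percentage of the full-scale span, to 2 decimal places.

Truncating → worst-case error = 1 LSB = V_FS/2^6, so 100/64 = 1.5625 % of full scale.

1.56 %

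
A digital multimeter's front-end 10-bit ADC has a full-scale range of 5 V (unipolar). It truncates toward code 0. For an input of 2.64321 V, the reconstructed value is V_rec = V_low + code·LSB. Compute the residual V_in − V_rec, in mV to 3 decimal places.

1.608 mV

Step size: 5 V ÷ 2^10 = 4.883 mV.
Scaled input = 541.3294 LSBs, so code = 541.
Code 541 maps back to 0 + 541×0.00488281 V = 2.6416016 V.
Error = 2.64321 − 2.6416016 = 0.00160844 V = 1.608 mV.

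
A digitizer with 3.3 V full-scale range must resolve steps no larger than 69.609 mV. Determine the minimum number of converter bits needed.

Number of steps required ≥ 3.3 V / 69.609 mV = 47.41.
Need 2^N ≥ 47.41; 2^5 = 32, 2^6 = 64.
Minimum N = 6.

6 bits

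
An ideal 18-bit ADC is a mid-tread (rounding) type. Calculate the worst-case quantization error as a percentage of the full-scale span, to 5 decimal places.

Rounding → worst-case error = ½ LSB = V_FS/2^19, so 100/524288 = 0.000190735 % of full scale.

0.00019 %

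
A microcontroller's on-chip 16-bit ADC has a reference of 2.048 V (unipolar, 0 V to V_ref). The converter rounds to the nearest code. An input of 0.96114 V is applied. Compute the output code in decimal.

Full-scale span = 2.048 V; LSB = 2.048/2^16 = 31.25 µV.
Input sits at 30756.480 steps above V_low.
Round → code 30756.

code 30756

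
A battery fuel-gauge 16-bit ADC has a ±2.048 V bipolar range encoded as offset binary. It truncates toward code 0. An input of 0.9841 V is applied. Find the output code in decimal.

Full-scale span = 4.096 V; LSB = 4.096/2^16 = 62.50 µV.
Input sits at 48513.600 steps above V_low.
⌊·⌋(48513.600) = 48513.

code 48513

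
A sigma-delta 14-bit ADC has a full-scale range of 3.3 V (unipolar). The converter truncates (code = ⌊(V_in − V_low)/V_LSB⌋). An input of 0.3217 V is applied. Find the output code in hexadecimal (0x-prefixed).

code 0x63D (decimal 1597)

LSB = 3.3 V / 16384 = 201.42 µV.
Input sits at 1597.192 steps above V_low.
So the output code is 1597.
In hexadecimal (0x-prefixed): 0x63D.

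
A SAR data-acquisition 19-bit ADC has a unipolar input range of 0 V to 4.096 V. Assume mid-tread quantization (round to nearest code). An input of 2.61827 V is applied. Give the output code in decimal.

code 335139

LSB = 4.096 V / 524288 = 7.81 µV.
(V_in − V_low)/LSB = (2.61827 − 0) / 7.8125e-06 = 335138.560.
round(335138.560) = 335139.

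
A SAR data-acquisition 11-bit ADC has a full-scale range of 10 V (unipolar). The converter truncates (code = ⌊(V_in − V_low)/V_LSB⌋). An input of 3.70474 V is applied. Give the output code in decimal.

Full-scale span = 10 V; LSB = 10/2^11 = 4.883 mV.
Input sits at 758.731 steps above V_low.
So the output code is 758.

code 758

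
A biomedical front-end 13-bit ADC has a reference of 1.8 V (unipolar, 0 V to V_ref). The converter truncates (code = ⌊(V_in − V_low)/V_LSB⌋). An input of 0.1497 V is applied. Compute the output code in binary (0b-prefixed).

code 0b1010101001 (decimal 681)

Full-scale span = 1.8 V; LSB = 1.8/2^13 = 219.73 µV.
(V_in − V_low)/LSB = (0.1497 − 0) / 0.000219727 = 681.301.
So the output code is 681.
In binary (0b-prefixed): 0b1010101001.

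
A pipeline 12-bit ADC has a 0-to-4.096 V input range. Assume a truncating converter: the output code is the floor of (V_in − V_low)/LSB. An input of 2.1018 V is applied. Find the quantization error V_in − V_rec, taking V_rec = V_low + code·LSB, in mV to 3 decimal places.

0.800 mV

Step size: 4.096 V ÷ 2^12 = 1.000 mV.
(V_in − V_low)/LSB = (2.1018 − 0)/0.001 = 2101.8000 → code 2101 (floor).
V_rec = 0 + 2101·0.001 = 2.101 V.
V_in − V_rec = 0.0008 V = 0.800 mV.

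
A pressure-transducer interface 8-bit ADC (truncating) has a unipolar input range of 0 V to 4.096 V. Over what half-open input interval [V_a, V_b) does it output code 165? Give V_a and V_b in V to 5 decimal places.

LSB = 4.096/2^8 = 16.000 mV.
V_a = V_low + 165·LSB = 2.64 V; V_b = V_low + 166·LSB = 2.656 V.

[2.64000 V, 2.65600 V)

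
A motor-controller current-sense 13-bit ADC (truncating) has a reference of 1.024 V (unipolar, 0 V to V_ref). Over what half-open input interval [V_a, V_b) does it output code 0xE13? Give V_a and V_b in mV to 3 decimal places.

LSB = 1.024/2^13 = 125.00 µV.
Code 0xE13 = 3603 decimal.
V_a = V_low + 3603·LSB = 0.450375 V; V_b = V_low + 3604·LSB = 0.4505 V.

[450.375 mV, 450.500 mV)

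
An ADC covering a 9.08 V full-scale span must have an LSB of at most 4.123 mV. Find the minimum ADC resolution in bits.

Number of steps required ≥ 9.08 V / 4.123 mV = 2202.28.
Need 2^N ≥ 2202.28; 2^11 = 2048, 2^12 = 4096.
Minimum N = 12.

12 bits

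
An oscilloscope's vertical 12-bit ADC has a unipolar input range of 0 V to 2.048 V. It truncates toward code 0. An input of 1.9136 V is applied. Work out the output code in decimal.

Full-scale span = 2.048 V; LSB = 2.048/2^12 = 0.500 mV.
(V_in − V_low)/LSB = (1.9136 − 0) / 0.0005 = 3827.200.
⌊·⌋(3827.200) = 3827.

code 3827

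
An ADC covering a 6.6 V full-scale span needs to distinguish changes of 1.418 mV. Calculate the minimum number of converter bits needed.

Number of steps required ≥ 6.6 V / 1.418 mV = 4654.44.
Need 2^N ≥ 4654.44; 2^12 = 4096, 2^13 = 8192.
Minimum N = 13.

13 bits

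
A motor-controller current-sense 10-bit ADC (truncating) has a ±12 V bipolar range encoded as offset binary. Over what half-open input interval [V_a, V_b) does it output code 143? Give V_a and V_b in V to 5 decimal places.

[-8.64844 V, -8.62500 V)

LSB = 24/2^10 = 23.438 mV.
V_a = V_low + 143·LSB = -8.64844 V; V_b = V_low + 144·LSB = -8.625 V.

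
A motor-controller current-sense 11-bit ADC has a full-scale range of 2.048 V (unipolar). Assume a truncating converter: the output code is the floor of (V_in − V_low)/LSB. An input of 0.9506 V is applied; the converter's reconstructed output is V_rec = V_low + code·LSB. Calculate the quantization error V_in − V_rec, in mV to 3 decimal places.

One LSB is 2.048 V / 2048 = 1.000 mV.
Scaled input = 950.6000 LSBs, so code = 950.
Reconstructed: 0.95 V.
Difference: 0.0006 V → 0.600 mV.

0.600 mV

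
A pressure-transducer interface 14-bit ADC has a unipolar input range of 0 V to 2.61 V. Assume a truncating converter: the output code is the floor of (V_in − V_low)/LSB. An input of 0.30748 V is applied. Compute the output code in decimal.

LSB = 2.61 V / 16384 = 159.30 µV.
(V_in − V_low)/LSB = (0.30748 − 0) / 0.000159302 = 1930.173.
So the output code is 1930.

code 1930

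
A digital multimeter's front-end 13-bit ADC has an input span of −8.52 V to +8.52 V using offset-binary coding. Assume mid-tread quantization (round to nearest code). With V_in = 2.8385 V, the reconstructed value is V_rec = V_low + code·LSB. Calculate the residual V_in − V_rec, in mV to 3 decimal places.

-0.807 mV

One LSB is 17.04 V / 8192 = 2.080 mV.
Scaled input = 5460.6122 LSBs, so code = 5461.
Code 5461 maps back to (−8.52) + 5461×0.00208008 V = 2.8393066 V.
Error = 2.8385 − 2.8393066 = -0.000806641 V = -0.807 mV.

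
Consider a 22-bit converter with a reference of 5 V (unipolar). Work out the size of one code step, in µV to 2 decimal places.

1.19 µV

Full-scale span = 5 V.
LSB = 5 / 2^22 = 5 / 4194304 = 1.19209e-06 V = 1.19 µV.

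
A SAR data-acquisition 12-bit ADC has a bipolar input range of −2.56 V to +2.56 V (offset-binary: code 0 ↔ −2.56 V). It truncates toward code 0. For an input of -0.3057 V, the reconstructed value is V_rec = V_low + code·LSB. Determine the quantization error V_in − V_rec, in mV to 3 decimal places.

0.550 mV

LSB = 5.12/2^12 = 1.250 mV.
(-0.3057 − (−2.56))/0.00125 = 1803.4400; ⌊·⌋ gives code 1803.
Code 1803 maps back to (−2.56) + 1803×0.00125 V = -0.30625 V.
Difference: 0.00055 V → 0.550 mV.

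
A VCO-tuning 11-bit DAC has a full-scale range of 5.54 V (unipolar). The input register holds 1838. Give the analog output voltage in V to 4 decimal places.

LSB = 5.54 V / 2^11 = 2.705 mV.
V_out = 0 + 1838 × 0.00270508 V = 4.97193 V.

4.9719 V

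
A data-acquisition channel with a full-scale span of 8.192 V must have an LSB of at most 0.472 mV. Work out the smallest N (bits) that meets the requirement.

Number of steps required ≥ 8.192 V / 0.472 mV = 17355.93.
Need 2^N ≥ 17355.93; 2^14 = 16384, 2^15 = 32768.
Minimum N = 15.

15 bits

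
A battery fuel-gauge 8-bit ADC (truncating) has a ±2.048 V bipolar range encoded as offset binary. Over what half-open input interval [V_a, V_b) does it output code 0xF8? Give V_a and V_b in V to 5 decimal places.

[1.92000 V, 1.93600 V)

LSB = 4.096/2^8 = 16.000 mV.
Code 0xF8 = 248 decimal.
V_a = V_low + 248·LSB = 1.92 V; V_b = V_low + 249·LSB = 1.936 V.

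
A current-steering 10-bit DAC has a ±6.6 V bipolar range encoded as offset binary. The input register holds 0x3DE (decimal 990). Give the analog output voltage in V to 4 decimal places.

6.1617 V

LSB = 13.2 V / 2^10 = 12.891 mV.
Code 0x3DE = 990 decimal.
V_out = (−6.6) + 990 × 0.0128906 V = 6.16172 V.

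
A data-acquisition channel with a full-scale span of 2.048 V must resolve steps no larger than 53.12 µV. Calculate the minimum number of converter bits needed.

Number of steps required ≥ 2.048 V / 53.12 µV = 38554.22.
Need 2^N ≥ 38554.22; 2^15 = 32768, 2^16 = 65536.
Minimum N = 16.

16 bits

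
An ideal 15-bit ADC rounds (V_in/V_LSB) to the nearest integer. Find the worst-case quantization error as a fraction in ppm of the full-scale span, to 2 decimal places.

Rounding → worst-case error = ½ LSB = V_FS/2^16, so 1e+06/65536 = 15.2588 ppm of full scale.

15.26 ppm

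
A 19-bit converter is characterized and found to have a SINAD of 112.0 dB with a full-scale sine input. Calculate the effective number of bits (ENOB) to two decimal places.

ENOB = (SINAD − 1.76) / 6.02 = (112.0 − 1.76)/6.02 = 18.312.

18.31 bits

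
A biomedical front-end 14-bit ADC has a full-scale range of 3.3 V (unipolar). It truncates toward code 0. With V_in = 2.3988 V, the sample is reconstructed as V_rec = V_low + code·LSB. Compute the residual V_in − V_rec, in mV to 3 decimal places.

0.137 mV

One LSB is 3.3 V / 16384 = 201.42 µV.
(V_in − V_low)/LSB = (2.3988 − 0)/0.000201416 = 11909.6785 → code 11909 (floor).
Code 11909 maps back to 0 + 11909×0.000201416 V = 2.3986633 V.
Difference: 0.00013667 V → 0.137 mV.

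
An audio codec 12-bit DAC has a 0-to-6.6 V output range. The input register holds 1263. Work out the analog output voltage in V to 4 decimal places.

2.0351 V

LSB = 6.6 V / 2^12 = 1.611 mV.
V_out = 0 + 1263 × 0.00161133 V = 2.03511 V.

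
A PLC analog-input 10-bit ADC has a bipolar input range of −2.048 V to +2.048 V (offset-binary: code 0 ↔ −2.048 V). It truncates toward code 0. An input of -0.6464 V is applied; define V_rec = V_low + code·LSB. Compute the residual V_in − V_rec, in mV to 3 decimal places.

1.600 mV

LSB = 4.096/2^10 = 4.000 mV.
Scaled input = 350.4000 LSBs, so code = 350.
Reconstructed: -0.648 V.
Difference: 0.0016 V → 1.600 mV.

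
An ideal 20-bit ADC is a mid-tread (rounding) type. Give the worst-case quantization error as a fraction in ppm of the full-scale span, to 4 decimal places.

Rounding → worst-case error = ½ LSB = V_FS/2^21, so 1e+06/2097152 = 0.476837 ppm of full scale.

0.4768 ppm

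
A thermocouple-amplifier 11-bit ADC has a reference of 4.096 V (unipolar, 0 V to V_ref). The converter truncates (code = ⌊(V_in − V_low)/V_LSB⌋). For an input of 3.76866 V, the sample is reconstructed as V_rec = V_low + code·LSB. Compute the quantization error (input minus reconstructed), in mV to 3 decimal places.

LSB = 4.096/2^11 = 2.000 mV.
(V_in − V_low)/LSB = (3.76866 − 0)/0.002 = 1884.3300 → code 1884 (floor).
Reconstructed: 3.768 V.
V_in − V_rec = 0.00066 V = 0.660 mV.

0.660 mV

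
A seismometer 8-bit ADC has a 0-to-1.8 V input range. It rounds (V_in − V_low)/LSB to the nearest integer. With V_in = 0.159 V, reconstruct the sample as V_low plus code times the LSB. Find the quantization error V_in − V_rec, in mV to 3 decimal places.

-2.719 mV

One LSB is 1.8 V / 256 = 7.031 mV.
(0.159 − 0)/0.00703125 = 22.6133; round gives code 23.
Code 23 maps back to 0 + 23×0.00703125 V = 0.16171875 V.
V_in − V_rec = -0.00271875 V = -2.719 mV.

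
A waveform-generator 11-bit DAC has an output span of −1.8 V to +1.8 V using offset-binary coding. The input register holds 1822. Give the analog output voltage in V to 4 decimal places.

LSB = 3.6 V / 2^11 = 1.758 mV.
V_out = (−1.8) + 1822 × 0.00175781 V = 1.40273 V.

1.4027 V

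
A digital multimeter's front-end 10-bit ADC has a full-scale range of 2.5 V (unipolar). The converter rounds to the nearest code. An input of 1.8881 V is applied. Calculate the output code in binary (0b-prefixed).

code 0b1100000101 (decimal 773)

Full-scale span = 2.5 V; LSB = 2.5/2^10 = 2.441 mV.
(V_in − V_low)/LSB = (1.8881 − 0) / 0.00244141 = 773.366.
round(773.366) = 773.
In binary (0b-prefixed): 0b1100000101.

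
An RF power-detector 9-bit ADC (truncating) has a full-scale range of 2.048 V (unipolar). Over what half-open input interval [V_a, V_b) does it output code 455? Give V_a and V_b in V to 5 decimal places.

[1.82000 V, 1.82400 V)

LSB = 2.048/2^9 = 4.000 mV.
V_a = V_low + 455·LSB = 1.82 V; V_b = V_low + 456·LSB = 1.824 V.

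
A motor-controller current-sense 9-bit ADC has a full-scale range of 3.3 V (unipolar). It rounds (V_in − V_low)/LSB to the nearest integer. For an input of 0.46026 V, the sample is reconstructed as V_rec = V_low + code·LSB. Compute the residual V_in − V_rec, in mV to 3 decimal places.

2.643 mV

Step size: 3.3 V ÷ 2^9 = 6.445 mV.
Scaled input = 71.4100 LSBs, so code = 71.
Reconstructed: 0.45761719 V.
V_in − V_rec = 0.00264281 V = 2.643 mV.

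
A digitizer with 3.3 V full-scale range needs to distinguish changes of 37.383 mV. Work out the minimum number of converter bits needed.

Number of steps required ≥ 3.3 V / 37.383 mV = 88.28.
Need 2^N ≥ 88.28; 2^6 = 64, 2^7 = 128.
Minimum N = 7.

7 bits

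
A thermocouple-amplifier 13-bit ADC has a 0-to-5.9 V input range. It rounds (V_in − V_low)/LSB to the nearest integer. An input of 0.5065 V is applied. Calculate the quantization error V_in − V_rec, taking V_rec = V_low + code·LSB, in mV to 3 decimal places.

0.189 mV

LSB = 5.9/2^13 = 0.720 mV.
(0.5065 − 0)/0.000720215 = 703.2624; round gives code 703.
V_rec = 0 + 703·0.000720215 = 0.50631104 V.
V_in − V_rec = 0.000188965 V = 0.189 mV.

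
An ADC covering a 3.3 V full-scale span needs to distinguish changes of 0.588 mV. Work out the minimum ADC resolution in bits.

13 bits

Number of steps required ≥ 3.3 V / 0.588 mV = 5612.24.
Need 2^N ≥ 5612.24; 2^12 = 4096, 2^13 = 8192.
Minimum N = 13.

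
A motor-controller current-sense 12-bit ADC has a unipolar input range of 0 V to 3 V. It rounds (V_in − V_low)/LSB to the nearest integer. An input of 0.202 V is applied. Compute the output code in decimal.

With 4096 levels over 3 V, one step is 0.732 mV.
(V_in − V_low)/LSB = (0.202 − 0) / 0.000732422 = 275.797.
Round → code 276.

code 276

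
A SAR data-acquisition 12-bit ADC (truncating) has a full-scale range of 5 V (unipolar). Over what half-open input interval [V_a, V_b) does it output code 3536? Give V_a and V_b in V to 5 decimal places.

[4.31641 V, 4.31763 V)

LSB = 5/2^12 = 1.221 mV.
V_a = V_low + 3536·LSB = 4.31641 V; V_b = V_low + 3537·LSB = 4.31763 V.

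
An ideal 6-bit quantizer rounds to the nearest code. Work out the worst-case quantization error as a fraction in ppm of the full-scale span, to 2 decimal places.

Rounding → worst-case error = ½ LSB = V_FS/2^7, so 1e+06/128 = 7812.5 ppm of full scale.

7812.50 ppm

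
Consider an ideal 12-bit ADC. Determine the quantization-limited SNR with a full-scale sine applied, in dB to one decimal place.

74.0 dB

SNR ≈ 6.02·N + 1.76 dB = 6.02·12 + 1.76 = 74.00 dB.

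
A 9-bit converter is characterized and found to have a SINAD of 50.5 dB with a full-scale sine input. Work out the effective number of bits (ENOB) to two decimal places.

ENOB = (SINAD − 1.76) / 6.02 = (50.5 − 1.76)/6.02 = 8.096.

8.10 bits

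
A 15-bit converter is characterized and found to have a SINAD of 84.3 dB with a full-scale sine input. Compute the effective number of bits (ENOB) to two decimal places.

13.71 bits

ENOB = (SINAD − 1.76) / 6.02 = (84.3 − 1.76)/6.02 = 13.711.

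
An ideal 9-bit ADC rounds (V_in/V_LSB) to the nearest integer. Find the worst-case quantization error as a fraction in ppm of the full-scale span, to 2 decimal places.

Rounding → worst-case error = ½ LSB = V_FS/2^10, so 1e+06/1024 = 976.562 ppm of full scale.

976.56 ppm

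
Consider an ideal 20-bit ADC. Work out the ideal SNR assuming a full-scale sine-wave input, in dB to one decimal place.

SNR ≈ 6.02·N + 1.76 dB = 6.02·20 + 1.76 = 122.16 dB.

122.2 dB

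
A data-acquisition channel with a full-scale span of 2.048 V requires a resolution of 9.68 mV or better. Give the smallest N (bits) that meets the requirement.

Number of steps required ≥ 2.048 V / 9.68 mV = 211.57.
Need 2^N ≥ 211.57; 2^7 = 128, 2^8 = 256.
Minimum N = 8.

8 bits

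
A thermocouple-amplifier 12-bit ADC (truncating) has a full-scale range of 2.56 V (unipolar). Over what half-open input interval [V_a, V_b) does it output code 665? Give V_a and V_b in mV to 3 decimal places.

LSB = 2.56/2^12 = 0.625 mV.
V_a = V_low + 665·LSB = 0.415625 V; V_b = V_low + 666·LSB = 0.41625 V.

[415.625 mV, 416.250 mV)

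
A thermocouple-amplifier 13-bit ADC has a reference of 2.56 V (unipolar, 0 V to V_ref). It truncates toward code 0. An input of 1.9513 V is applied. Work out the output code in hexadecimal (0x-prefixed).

With 8192 levels over 2.56 V, one step is 312.50 µV.
(V_in − V_low)/LSB = (1.9513 − 0) / 0.0003125 = 6244.160.
So the output code is 6244.
In hexadecimal (0x-prefixed): 0x1864.

code 0x1864 (decimal 6244)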